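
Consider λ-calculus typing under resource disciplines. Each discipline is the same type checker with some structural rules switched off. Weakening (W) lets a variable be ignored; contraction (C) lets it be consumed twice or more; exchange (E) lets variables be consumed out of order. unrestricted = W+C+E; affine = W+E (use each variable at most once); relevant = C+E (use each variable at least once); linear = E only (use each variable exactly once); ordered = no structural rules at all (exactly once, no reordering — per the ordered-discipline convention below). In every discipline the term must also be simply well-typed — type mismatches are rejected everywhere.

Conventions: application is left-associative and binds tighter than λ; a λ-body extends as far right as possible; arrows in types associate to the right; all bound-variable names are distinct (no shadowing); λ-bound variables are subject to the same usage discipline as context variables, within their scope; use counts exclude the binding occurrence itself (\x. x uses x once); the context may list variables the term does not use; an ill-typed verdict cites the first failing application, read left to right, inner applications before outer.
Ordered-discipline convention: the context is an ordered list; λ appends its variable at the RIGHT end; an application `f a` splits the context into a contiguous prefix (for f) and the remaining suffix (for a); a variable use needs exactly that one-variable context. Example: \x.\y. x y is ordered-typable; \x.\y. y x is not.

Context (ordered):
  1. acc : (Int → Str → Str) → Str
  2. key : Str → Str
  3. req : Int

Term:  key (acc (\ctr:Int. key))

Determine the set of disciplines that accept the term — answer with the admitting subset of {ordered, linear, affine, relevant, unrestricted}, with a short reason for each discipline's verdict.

accepted by: unrestricted
use counts: acc: 1×, key: 2×, req: 0×, ctr (λ-bound): 0×
uses in reading order: key, acc, key
typing: ✓ — Str
ordered: ✗, key ×2 used more than once (contraction); unused: req, ctr — weakening required
linear: ✗, key ×2 used more than once (contraction); unused: req, ctr — weakening required
affine: ✗, key ×2 used more than once (contraction)
relevant: ✗, unused: req, ctr — weakening required
unrestricted: ✓, well-typed at Str; no restrictions here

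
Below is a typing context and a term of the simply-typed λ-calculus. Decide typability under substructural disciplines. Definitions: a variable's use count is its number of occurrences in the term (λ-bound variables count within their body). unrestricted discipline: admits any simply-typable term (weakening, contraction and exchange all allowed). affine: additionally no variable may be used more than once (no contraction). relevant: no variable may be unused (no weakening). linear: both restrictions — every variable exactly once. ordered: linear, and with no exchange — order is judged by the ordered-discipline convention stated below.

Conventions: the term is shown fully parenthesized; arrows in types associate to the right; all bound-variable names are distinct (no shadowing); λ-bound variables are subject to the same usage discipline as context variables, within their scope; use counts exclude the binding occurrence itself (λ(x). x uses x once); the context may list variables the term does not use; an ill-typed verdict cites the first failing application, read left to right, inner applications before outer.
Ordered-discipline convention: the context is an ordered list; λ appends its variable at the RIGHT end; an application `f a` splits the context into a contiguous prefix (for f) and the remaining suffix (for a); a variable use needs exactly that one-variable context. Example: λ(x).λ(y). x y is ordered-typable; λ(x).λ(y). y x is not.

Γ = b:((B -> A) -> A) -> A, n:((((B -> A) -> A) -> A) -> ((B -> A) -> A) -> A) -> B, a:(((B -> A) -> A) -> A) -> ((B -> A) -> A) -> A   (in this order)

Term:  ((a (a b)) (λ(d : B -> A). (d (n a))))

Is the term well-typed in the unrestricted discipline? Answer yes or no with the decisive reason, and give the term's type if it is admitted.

yes — simply typable at A; W, C, E all held; term : A
usage: b ×1; n ×1; a ×3; d (bound) ×1
uses in reading order: a, a, b, d, n, a
typing: ✓ — A
across the five disciplines: ordered ✗ · linear ✗ · affine ✗ · relevant ✓ · unrestricted ✓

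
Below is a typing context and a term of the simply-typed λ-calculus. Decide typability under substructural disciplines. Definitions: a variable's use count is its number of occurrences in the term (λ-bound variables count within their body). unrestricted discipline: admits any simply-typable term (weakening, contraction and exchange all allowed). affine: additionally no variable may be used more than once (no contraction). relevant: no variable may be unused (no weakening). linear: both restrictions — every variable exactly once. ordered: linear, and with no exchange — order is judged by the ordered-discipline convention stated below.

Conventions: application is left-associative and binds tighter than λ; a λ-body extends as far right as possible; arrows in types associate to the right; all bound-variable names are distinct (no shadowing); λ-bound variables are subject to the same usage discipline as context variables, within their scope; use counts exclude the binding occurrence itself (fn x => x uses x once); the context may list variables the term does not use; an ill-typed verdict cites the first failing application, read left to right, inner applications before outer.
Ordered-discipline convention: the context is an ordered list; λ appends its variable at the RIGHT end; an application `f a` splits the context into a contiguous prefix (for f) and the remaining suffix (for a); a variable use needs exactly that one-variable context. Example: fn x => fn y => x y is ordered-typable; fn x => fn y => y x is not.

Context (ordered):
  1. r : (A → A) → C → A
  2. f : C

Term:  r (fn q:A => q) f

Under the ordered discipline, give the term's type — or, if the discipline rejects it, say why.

term : A
variable uses: r ×1, f ×1, q [bound] ×1
left-to-right use order: r, q, f
typing: well-typed — term : A
per-discipline verdicts: ordered ✓; linear ✓; affine ✓; relevant ✓; unrestricted ✓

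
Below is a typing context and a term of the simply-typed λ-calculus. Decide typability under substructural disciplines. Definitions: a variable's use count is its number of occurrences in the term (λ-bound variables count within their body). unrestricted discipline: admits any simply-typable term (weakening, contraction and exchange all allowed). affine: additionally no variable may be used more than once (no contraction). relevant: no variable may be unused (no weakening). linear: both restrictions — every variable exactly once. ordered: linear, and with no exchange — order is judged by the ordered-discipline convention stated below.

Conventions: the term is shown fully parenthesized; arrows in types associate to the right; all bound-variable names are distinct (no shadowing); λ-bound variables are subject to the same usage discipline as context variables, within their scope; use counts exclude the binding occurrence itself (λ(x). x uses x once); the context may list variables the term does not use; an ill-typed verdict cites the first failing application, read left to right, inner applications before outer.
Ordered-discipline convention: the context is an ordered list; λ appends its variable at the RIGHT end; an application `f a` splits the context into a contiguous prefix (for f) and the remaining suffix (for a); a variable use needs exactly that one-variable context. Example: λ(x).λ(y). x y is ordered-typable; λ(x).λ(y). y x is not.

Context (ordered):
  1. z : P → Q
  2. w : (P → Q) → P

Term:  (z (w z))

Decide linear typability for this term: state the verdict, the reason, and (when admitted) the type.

no — z ×2 used more than once (contraction)
variable uses: z: 2; w: 1
left-to-right use order: z, w, z
typing: well-typed — term : Q
across the five disciplines: ordered ✗; linear ✗; affine ✗; relevant ✓; unrestricted ✓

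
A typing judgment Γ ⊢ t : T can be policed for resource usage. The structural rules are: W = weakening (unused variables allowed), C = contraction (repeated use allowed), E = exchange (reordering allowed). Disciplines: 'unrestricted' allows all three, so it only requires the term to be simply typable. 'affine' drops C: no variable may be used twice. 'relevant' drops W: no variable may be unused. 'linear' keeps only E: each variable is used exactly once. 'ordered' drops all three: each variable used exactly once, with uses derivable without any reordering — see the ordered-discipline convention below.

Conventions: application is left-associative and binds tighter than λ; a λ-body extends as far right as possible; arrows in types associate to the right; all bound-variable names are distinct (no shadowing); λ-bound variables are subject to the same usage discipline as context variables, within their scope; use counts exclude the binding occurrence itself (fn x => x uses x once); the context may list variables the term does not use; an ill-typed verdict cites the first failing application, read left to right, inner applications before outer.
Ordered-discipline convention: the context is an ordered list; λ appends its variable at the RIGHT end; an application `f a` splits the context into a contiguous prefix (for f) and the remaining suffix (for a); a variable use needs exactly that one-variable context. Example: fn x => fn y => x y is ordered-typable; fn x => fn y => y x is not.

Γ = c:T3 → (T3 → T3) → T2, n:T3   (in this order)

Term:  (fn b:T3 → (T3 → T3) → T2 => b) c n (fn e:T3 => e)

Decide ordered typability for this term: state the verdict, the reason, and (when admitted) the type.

yes — c, n, b, e: once each, no exchange needed; term : T2
usage: c ×1, n ×1, b [bound] ×1, e [bound] ×1
use order (left to right): b, c, n, e
typing: ✓ — T2
across the five disciplines: ordered ✓; linear ✓; affine ✓; relevant ✓; unrestricted ✓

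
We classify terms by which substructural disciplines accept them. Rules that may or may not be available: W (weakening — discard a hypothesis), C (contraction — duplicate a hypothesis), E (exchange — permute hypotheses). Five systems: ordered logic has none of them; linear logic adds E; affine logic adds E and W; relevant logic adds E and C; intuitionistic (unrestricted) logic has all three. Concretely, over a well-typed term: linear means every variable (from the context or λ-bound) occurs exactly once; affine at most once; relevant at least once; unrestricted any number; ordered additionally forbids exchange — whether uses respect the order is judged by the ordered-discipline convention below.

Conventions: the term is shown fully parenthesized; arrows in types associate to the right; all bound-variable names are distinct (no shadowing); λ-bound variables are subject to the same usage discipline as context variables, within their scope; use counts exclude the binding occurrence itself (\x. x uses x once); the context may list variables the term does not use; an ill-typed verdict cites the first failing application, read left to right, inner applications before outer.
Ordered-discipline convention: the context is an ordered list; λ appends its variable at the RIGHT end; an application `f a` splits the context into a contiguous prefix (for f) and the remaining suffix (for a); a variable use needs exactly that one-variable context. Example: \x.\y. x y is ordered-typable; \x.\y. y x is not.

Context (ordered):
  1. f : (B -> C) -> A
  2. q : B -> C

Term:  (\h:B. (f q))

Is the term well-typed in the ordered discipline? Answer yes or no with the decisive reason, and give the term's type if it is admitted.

no — needs weakening: h unused
variable uses: f ×1, q ×1, h (λ-bound) ×0
use order (left to right): f, q
typing: the term checks, with type B -> A
per-discipline verdicts: ordered ✗ · linear ✗ · affine ✓ · relevant ✗ · unrestricted ✓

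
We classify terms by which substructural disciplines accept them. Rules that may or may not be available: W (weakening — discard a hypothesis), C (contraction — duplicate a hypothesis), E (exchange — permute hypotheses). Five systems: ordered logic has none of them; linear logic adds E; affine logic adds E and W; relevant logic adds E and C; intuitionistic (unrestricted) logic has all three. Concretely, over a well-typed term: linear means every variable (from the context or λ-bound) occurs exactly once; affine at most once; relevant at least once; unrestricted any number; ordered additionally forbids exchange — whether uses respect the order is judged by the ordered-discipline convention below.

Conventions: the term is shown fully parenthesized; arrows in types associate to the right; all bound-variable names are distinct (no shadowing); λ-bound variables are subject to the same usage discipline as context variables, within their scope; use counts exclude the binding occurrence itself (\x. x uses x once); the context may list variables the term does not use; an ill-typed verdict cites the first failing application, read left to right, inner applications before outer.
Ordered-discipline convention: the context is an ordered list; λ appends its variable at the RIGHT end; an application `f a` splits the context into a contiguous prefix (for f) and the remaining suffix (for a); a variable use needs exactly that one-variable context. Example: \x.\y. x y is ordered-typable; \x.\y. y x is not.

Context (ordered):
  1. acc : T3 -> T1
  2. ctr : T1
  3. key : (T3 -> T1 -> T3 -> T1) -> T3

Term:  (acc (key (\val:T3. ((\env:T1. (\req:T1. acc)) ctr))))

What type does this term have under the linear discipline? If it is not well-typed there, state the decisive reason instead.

not well-typed under linear — uses contraction: acc ×2; needs weakening: val, env, req unused
variable uses: acc: 2; ctr: 1; key: 1; val [bound]: 0; env [bound]: 0; req [bound]: 0
order of uses: acc, key, acc, ctr
typing: well-typed — term : T1
per-discipline verdicts: ordered ✗; linear ✗; affine ✗; relevant ✗; unrestricted ✓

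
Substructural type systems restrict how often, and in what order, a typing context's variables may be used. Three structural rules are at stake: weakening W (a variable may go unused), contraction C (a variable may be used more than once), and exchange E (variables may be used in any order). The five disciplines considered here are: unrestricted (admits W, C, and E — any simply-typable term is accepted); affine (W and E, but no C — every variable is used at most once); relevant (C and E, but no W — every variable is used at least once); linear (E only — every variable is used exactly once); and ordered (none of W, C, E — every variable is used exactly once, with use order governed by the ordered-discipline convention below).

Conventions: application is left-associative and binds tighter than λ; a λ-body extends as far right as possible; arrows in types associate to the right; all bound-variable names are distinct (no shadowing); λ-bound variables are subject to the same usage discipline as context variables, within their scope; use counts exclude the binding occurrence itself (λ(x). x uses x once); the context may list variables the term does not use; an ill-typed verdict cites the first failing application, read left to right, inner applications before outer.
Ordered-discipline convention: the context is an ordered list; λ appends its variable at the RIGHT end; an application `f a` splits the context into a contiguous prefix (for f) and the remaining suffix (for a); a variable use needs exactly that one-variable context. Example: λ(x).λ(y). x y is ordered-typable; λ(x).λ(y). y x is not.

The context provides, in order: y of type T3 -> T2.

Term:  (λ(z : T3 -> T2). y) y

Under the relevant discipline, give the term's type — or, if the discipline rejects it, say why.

not well-typed under relevant — z never used (weakening)
use counts: y: 2, z (bound): 0
use order (left to right): y, y
typing: well-typed — term : T3 -> T2
all disciplines: ordered ✗ | linear ✗ | affine ✗ | relevant ✗ | unrestricted ✓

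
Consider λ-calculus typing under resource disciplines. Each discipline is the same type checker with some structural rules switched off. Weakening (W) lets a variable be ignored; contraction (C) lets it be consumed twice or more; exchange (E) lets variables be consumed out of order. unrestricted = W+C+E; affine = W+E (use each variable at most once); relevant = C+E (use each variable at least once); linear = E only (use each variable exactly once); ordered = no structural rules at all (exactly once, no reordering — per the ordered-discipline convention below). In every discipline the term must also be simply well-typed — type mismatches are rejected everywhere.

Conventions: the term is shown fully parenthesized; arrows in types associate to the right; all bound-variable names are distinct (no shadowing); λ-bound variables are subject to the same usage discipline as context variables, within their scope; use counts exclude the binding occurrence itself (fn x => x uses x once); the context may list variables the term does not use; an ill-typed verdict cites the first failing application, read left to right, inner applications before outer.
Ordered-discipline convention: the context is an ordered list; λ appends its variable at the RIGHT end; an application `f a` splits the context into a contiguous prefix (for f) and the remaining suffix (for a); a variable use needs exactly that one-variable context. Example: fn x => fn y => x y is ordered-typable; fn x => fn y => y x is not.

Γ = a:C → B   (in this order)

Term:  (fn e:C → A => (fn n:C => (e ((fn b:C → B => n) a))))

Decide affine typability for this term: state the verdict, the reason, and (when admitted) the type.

yes — none of a, e, n, b used more than once; term : (C → A) → C → A
usage: a: 1×, e [bound]: 1×, n [bound]: 1×, b [bound]: 0×
order of uses: e, n, a
typing: ✓ — (C → A) → C → A
summary: ordered ✗; linear ✗; affine ✓; relevant ✗; unrestricted ✓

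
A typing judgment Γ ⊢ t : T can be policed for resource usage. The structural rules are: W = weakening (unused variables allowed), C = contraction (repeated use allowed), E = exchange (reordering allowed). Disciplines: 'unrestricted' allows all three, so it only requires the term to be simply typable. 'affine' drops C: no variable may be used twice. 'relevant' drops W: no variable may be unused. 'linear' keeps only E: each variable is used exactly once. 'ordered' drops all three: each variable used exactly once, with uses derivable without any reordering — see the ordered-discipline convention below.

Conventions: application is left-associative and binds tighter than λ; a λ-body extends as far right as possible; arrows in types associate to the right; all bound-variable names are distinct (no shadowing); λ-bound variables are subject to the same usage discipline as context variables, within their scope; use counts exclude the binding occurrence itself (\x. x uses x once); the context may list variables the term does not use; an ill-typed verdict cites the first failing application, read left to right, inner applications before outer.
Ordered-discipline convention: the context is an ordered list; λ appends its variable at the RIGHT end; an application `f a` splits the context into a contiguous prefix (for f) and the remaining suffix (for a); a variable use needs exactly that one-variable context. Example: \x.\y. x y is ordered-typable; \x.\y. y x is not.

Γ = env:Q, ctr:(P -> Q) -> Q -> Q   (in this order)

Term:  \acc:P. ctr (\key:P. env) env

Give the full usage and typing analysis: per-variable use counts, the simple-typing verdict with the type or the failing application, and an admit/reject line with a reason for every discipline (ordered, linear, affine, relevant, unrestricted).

usage: env=2; ctr=1; acc (bound)=0; key (bound)=0
left-to-right use order: ctr, env, env
typing: ✓ — P -> Q
ordered: ✗, needs contraction — env ×2; needs weakening: acc, key unused
linear: ✗, needs contraction — env ×2; needs weakening: acc, key unused
affine: ✗, needs contraction — env ×2
relevant: ✗, needs weakening: acc, key unused
unrestricted: ✓, simply typable at P -> Q; W, C, E all held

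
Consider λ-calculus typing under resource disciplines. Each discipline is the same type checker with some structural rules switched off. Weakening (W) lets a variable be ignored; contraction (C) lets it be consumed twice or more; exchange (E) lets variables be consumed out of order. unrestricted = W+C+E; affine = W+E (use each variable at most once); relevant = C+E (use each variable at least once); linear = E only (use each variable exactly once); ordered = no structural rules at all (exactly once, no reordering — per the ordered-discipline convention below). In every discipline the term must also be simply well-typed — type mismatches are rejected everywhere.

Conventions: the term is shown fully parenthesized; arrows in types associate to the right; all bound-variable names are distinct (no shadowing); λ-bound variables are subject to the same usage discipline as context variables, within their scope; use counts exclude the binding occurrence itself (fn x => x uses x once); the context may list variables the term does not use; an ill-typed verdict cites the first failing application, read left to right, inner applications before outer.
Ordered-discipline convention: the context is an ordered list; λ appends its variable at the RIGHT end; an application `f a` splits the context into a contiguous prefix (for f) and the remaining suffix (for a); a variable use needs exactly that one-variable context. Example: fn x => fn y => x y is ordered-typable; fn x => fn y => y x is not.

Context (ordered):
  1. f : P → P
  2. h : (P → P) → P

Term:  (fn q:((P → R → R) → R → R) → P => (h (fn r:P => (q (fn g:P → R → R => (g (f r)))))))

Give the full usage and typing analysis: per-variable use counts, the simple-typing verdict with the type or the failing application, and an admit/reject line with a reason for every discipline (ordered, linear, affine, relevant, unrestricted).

counts: f: 1×, h: 1×, q [bound]: 1×, r [bound]: 1×, g [bound]: 1×
left-to-right use order: h, q, g, f, r
typing: ✓ — (((P → R → R) → R → R) → P) → P
ordered: ✗, use order h, q, g, f, r needs exchange
linear: ✓, each of f, h, q, r, g used exactly once
affine: ✓, f, h, q, r, g: no repeats, contraction unneeded
relevant: ✓, f, h, q, r, g: all used, weakening unneeded
unrestricted: ✓, type-checks ((((P → R → R) → R → R) → P) → P) and nothing is barred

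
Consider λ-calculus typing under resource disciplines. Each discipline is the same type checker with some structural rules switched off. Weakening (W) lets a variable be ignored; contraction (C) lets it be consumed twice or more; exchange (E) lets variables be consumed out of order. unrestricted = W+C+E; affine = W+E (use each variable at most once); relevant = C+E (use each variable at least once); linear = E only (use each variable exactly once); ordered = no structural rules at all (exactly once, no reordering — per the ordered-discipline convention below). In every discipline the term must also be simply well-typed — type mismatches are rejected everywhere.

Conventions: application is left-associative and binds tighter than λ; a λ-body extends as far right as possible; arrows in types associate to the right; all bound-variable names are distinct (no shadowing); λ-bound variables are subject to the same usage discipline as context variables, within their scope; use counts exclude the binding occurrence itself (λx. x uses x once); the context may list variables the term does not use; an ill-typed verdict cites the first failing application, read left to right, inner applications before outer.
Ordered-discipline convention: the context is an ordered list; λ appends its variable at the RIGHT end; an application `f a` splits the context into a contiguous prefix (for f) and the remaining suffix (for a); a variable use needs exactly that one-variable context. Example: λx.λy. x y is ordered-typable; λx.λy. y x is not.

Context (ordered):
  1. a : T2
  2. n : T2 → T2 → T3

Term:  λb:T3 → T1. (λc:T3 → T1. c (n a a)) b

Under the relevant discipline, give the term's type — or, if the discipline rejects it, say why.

term : (T3 → T1) → T1
use counts: a=2; n=1; b (λ-bound)=1; c (λ-bound)=1
use order (left to right): c, n, a, a, b
typing: well-typed — term : (T3 → T1) → T1
all disciplines: ordered ✗, linear ✗, affine ✗, relevant ✓, unrestricted ✓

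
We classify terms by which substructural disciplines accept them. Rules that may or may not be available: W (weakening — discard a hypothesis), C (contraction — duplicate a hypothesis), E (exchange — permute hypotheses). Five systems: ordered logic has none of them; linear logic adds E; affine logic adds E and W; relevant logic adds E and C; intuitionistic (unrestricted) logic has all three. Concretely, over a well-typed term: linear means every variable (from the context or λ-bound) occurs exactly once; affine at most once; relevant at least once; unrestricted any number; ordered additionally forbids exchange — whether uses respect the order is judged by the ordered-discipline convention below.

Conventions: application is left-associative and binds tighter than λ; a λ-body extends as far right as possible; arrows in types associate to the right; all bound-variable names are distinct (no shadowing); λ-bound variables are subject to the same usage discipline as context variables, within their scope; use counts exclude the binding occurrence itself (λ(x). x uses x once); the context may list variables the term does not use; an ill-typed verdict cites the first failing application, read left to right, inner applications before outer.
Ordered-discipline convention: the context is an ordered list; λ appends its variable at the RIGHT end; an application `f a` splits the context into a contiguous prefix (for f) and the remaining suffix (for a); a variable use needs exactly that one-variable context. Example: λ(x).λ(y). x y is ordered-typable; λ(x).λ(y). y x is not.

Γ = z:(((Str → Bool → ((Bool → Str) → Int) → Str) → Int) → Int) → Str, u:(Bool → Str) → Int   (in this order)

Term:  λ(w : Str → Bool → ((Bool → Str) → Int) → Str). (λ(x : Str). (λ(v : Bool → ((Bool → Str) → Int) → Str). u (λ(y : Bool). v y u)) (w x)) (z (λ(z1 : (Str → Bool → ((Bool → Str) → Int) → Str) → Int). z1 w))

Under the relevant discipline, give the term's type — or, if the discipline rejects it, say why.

term : (Str → Bool → ((Bool → Str) → Int) → Str) → Int
usage: z: 1×; u: 2×; w (bound): 2×; x (bound): 1×; v (bound): 1×; y (bound): 1×; z1 (bound): 1×
left-to-right use order: u, v, y, u, w, x, z, z1, w
typing: well-typed at (Str → Bool → ((Bool → Str) → Int) → Str) → Int
across the five disciplines: ordered ✗ | linear ✗ | affine ✗ | relevant ✓ | unrestricted ✓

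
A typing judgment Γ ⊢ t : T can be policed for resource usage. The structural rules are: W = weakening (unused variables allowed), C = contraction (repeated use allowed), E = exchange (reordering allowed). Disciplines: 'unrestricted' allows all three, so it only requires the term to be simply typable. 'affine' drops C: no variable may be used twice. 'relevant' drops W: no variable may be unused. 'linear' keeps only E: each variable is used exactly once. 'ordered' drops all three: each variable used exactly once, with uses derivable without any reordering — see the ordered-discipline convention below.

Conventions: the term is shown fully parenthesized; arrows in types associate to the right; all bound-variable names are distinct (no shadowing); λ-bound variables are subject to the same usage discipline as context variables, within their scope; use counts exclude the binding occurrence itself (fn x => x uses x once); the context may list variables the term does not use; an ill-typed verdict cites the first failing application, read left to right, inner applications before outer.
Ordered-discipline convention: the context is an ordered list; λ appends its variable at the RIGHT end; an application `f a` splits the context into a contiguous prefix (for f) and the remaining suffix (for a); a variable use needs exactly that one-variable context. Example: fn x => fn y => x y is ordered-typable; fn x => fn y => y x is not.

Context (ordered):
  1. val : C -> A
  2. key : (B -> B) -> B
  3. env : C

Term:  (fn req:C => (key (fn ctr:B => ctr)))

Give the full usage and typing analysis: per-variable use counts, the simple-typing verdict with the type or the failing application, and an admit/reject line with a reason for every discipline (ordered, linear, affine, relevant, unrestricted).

usage: val=0, key=1, env=0, req (bound)=0, ctr (bound)=1
use order (left to right): key, ctr
typing: well-typed at C -> B
ordered: ✗ — val, env, req never used (weakening)
linear: ✗ — val, env, req never used (weakening)
affine: ✓ — no duplicate uses among val, key, env, req, ctr
relevant: ✗ — val, env, req never used (weakening)
unrestricted: ✓ — well-typed at C -> B; no restrictions here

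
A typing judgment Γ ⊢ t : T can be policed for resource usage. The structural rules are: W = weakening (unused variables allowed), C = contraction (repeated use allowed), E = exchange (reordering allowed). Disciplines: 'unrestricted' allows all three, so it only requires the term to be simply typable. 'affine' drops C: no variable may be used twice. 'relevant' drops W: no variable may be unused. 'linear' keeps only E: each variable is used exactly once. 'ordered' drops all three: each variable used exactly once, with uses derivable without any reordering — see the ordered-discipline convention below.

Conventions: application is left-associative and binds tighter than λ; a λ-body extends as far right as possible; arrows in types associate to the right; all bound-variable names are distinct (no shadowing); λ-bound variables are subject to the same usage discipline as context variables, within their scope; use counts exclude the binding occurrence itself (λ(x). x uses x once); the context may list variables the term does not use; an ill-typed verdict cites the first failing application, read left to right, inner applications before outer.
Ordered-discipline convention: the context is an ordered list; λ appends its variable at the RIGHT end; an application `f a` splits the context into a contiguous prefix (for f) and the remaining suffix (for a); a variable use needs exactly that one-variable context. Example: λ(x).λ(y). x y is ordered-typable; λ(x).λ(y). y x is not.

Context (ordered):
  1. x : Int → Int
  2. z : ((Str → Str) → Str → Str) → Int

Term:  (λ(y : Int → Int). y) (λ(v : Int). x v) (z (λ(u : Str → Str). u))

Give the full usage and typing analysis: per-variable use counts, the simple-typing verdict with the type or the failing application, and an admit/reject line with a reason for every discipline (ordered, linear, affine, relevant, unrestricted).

usage: x ×1; z ×1; y [bound] ×1; v [bound] ×1; u [bound] ×1
use order (left to right): y, x, v, z, u
typing: the term checks, with type Int
ordered ✓ (one use each (x, z, y, v, u); ordered split holds)
linear ✓ (single use per variable (x, z, y, v, u))
affine ✓ (x, z, y, v, u: no repeats, contraction unneeded)
relevant ✓ (at least one use each (x, z, y, v, u))
unrestricted ✓ (well-typed at Int; no restrictions here)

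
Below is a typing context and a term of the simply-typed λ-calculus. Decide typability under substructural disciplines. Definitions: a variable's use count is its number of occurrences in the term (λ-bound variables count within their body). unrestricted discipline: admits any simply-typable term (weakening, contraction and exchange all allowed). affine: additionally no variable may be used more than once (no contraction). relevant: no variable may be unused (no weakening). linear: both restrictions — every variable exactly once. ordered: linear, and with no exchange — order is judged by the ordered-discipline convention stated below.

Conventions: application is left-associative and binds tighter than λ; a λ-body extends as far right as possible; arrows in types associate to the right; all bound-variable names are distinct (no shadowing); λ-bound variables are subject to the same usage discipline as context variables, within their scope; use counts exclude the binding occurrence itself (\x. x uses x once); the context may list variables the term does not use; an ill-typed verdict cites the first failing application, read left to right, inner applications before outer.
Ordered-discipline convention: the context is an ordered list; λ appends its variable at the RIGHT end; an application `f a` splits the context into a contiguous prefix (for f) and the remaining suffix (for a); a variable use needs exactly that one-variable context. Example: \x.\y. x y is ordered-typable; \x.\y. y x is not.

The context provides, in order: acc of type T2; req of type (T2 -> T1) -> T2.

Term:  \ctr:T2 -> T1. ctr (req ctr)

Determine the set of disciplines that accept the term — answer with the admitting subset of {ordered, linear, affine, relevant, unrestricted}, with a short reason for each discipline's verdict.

admitting disciplines: unrestricted
counts: acc: 0, req: 1, ctr (λ-bound): 2
use order (left to right): ctr, req, ctr
typing: the term checks, with type (T2 -> T1) -> T1
ordered: ✗, needs contraction — ctr ×2; needs weakening: acc unused
linear: ✗, needs contraction — ctr ×2; needs weakening: acc unused
affine: ✗, needs contraction — ctr ×2
relevant: ✗, needs weakening: acc unused
unrestricted: ✓, typability at (T2 -> T1) -> T1 is all that's needed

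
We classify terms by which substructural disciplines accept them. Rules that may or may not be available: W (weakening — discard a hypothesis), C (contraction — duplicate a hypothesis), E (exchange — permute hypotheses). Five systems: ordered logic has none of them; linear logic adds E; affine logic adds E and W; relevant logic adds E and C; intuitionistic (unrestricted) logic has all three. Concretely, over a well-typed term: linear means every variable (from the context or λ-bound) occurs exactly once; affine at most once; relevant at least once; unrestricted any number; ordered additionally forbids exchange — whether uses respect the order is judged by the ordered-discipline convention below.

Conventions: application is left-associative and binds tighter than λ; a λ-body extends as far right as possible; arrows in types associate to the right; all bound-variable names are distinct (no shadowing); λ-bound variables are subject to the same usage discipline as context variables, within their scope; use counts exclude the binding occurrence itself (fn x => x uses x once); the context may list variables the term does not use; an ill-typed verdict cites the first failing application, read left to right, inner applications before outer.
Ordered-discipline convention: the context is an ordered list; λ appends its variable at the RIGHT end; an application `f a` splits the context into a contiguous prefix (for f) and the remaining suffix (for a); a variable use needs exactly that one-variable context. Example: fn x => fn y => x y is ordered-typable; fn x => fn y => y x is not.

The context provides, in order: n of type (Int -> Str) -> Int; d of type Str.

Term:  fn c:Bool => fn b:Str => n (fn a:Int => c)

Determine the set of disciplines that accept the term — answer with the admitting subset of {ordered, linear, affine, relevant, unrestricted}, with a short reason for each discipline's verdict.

admitted by: none
use counts: n: 1, d: 0, c (bound): 1, b (bound): 0, a (bound): 0
use order (left to right): n, c
typing: ill-typed: an argument Int -> Bool mismatches the expected Int -> Str
ordered: ✗, not simply typable
linear: ✗, fails simple typing
affine: ✗, a type mismatch blocks all five
relevant: ✗, the type mismatch rejects it
unrestricted: ✗, not simply typable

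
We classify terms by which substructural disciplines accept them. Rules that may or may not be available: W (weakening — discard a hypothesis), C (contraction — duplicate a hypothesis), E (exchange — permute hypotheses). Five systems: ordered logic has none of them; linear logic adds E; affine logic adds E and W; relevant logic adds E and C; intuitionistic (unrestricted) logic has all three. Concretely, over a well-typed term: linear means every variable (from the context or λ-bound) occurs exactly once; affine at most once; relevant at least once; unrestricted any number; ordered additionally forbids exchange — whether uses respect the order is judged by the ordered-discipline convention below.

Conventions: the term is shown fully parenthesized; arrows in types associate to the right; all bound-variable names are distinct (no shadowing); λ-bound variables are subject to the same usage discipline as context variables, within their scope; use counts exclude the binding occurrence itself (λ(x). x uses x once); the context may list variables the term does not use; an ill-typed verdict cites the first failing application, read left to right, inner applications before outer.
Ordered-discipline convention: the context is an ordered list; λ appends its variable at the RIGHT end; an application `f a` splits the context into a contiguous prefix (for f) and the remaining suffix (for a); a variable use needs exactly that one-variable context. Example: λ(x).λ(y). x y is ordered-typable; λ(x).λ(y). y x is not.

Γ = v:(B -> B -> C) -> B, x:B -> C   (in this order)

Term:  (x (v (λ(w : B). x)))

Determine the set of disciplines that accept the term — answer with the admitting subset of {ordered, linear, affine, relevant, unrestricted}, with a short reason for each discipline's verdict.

admitted in: unrestricted
usage: v=1; x=2; w (λ-bound)=0
order of uses: x, v, x
typing: well-typed — term : C
ordered ✗ (x ×2 used more than once (contraction); w never used (weakening))
linear ✗ (x ×2 used more than once (contraction); w never used (weakening))
affine ✗ (x ×2 used more than once (contraction))
relevant ✗ (w never used (weakening))
unrestricted ✓ (simply typable at C; W, C, E all held)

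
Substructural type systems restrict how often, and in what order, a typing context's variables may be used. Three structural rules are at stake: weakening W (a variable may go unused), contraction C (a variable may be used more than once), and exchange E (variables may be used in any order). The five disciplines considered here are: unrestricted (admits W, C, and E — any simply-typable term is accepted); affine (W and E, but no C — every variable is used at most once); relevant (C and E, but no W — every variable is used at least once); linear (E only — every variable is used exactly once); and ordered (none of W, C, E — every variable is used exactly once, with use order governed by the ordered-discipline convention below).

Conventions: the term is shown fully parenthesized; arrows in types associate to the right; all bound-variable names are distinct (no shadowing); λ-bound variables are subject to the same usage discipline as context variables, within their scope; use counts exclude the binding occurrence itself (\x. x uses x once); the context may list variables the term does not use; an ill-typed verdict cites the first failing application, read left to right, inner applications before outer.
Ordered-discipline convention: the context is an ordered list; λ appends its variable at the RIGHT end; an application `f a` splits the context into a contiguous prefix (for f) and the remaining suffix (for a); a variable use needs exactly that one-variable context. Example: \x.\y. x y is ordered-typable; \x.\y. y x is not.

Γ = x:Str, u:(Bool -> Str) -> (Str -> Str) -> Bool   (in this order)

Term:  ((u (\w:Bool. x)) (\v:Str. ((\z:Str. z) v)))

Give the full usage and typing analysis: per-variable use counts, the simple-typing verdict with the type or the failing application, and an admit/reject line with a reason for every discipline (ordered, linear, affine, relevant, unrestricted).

counts: x=1, u=1, w (λ-bound)=0, v (λ-bound)=1, z (λ-bound)=1
left-to-right use order: u, x, z, v
typing: the term checks, with type Bool
ordered ✗ (unused: w — weakening required)
linear ✗ (unused: w — weakening required)
affine ✓ (at most one use each (x, u, w, v, z))
relevant ✗ (unused: w — weakening required)
unrestricted ✓ (well-typed at Bool; no restrictions here)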